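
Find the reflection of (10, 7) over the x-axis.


Reflection across x-axis: (x, y) -> (x, -y)
(10, 7) -> (10, -7)

(10, -7)


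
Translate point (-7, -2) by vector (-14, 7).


Translation: (x+dx, y+dy) = (-7+-14, -2+7) = (-21, 5)

(-21, 5)


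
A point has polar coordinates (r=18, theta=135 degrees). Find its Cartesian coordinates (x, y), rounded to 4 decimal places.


x = 18 * cos(135) = -12.7279
y = 18 * sin(135) = 12.7279

(-12.7279, 12.7279)


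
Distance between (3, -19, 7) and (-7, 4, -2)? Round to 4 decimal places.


d = sqrt((-7-3)^2 + (4--19)^2 + (-2-7)^2) = 26.6458

26.6458


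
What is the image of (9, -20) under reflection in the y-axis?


Reflection across y-axis: (x, y) -> (-x, y)
(9, -20) -> (-9, -20)

(-9, -20)


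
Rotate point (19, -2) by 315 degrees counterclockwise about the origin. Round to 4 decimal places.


x' = 19*cos(315) - -2*sin(315) = 12.0208
y' = 19*sin(315) + -2*cos(315) = -14.8492

(12.0208, -14.8492)


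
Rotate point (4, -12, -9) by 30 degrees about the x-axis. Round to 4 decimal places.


x' = 4
y' = -12*cos(30) - -9*sin(30) = -5.8923
z' = -12*sin(30) + -9*cos(30) = -13.7942

(4, -5.8923, -13.7942)


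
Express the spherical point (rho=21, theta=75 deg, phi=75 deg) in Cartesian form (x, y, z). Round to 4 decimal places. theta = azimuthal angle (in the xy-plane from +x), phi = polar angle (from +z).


x = 21 * sin(75) * cos(75) = 5.25
y = 21 * sin(75) * sin(75) = 19.5933
z = 21 * cos(75) = 5.4352

(5.25, 19.5933, 5.4352)


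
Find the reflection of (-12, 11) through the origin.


Reflection through origin: (x, y) -> (-x, -y)
(-12, 11) -> (12, -11)

(12, -11)


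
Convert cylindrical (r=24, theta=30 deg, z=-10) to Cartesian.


x = 24 * cos(30) = 20.7846
y = 24 * sin(30) = 12
z = -10

(20.7846, 12, -10)


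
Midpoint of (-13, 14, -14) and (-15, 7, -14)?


Midpoint = ((-13+-15)/2, (14+7)/2, (-14+-14)/2) = (-14, 10.5, -14)

(-14, 10.5, -14)


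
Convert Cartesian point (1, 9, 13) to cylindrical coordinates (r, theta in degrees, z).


r = sqrt(1^2 + 9^2) = 9.0554
theta = atan2(9, 1) = 83.6598 deg
z = 13

r = 9.0554, theta = 83.6598 deg, z = 13


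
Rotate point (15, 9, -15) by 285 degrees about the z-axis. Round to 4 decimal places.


x' = 15*cos(285) - 9*sin(285) = 12.5756
y' = 15*sin(285) + 9*cos(285) = -12.1595
z' = -15

(12.5756, -12.1595, -15)


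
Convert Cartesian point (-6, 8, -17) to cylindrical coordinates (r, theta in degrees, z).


r = sqrt((-6)^2 + 8^2) = 10
theta = atan2(8, -6) = 126.8699 deg
z = -17

r = 10, theta = 126.8699 deg, z = -17


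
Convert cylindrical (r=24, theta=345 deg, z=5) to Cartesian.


x = 24 * cos(345) = 23.1822
y = 24 * sin(345) = -6.2117
z = 5

(23.1822, -6.2117, 5)


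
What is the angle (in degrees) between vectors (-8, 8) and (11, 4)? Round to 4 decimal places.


dot = -8*11 + 8*4 = -56
|u| = 11.3137, |v| = 11.7047
cos(angle) = -0.4229
angle = 115.0169 degrees

115.0169 degrees


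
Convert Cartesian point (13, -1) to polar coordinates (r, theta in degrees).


r = sqrt(13^2 + (-1)^2) = 13.0384
theta = atan2(-1, 13) = 355.6013 degrees

r = 13.0384, theta = 355.6013 degrees


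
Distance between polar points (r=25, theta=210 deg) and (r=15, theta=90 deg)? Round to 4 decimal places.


d = sqrt(r1^2 + r2^2 - 2*r1*r2*cos(t2-t1))
d = sqrt(25^2 + 15^2 - 2*25*15*cos(90-210)) = 35

35


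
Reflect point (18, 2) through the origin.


Reflection through origin: (x, y) -> (-x, -y)
(18, 2) -> (-18, -2)

(-18, -2)


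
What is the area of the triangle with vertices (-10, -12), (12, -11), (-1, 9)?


Area = |x1(y2-y3) + x2(y3-y1) + x3(y1-y2)| / 2
= |-10*(-11-9) + 12*(9--12) + -1*(-12--11)| / 2
= 226.5

226.5


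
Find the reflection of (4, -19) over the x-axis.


Reflection across x-axis: (x, y) -> (x, -y)
(4, -19) -> (4, 19)

(4, 19)


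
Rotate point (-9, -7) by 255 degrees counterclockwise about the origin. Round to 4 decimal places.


x' = -9*cos(255) - -7*sin(255) = -4.4321
y' = -9*sin(255) + -7*cos(255) = 10.5051

(-4.4321, 10.5051)


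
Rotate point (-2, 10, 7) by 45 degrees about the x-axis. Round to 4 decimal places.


x' = -2
y' = 10*cos(45) - 7*sin(45) = 2.1213
z' = 10*sin(45) + 7*cos(45) = 12.0208

(-2, 2.1213, 12.0208)


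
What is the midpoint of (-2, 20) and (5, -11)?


Midpoint = ((-2+5)/2, (20+-11)/2) = (1.5, 4.5)

(1.5, 4.5)


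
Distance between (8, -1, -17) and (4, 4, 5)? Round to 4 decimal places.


d = sqrt((4-8)^2 + (4--1)^2 + (5--17)^2) = 22.9129

22.9129


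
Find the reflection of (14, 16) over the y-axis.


Reflection across y-axis: (x, y) -> (-x, y)
(14, 16) -> (-14, 16)

(-14, 16)


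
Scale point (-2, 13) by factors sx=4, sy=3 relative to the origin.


Scaling: (x*sx, y*sy) = (-2*4, 13*3) = (-8, 39)

(-8, 39)


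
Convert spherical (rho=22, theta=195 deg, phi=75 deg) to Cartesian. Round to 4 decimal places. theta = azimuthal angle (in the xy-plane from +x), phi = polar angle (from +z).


x = 22 * sin(75) * cos(195) = -20.5263
y = 22 * sin(75) * sin(195) = -5.5
z = 22 * cos(75) = 5.694

(-20.5263, -5.5, 5.694)


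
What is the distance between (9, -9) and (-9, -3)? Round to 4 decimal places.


d = sqrt((-9-9)^2 + (-3--9)^2) = 18.9737

18.9737


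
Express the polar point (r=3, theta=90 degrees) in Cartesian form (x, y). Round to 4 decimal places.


x = 3 * cos(90) = 0
y = 3 * sin(90) = 3

(0, 3)


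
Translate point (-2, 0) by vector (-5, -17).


Translation: (x+dx, y+dy) = (-2+-5, 0+-17) = (-7, -17)

(-7, -17)


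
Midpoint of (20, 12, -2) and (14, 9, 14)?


Midpoint = ((20+14)/2, (12+9)/2, (-2+14)/2) = (17, 10.5, 6)

(17, 10.5, 6)


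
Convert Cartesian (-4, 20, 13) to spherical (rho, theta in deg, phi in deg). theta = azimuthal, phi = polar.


rho = sqrt((-4)^2 + 20^2 + 13^2) = 24.1868
theta = atan2(20, -4) = 101.3099 deg
phi = acos(13/24.1868) = 57.4875 deg

rho = 24.1868, theta = 101.3099 deg, phi = 57.4875 deg


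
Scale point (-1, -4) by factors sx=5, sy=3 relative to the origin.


Scaling: (x*sx, y*sy) = (-1*5, -4*3) = (-5, -12)

(-5, -12)


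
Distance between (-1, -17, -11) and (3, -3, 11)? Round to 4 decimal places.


d = sqrt((3--1)^2 + (-3--17)^2 + (11--11)^2) = 26.3818

26.3818


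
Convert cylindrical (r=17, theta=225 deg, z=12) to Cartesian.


x = 17 * cos(225) = -12.0208
y = 17 * sin(225) = -12.0208
z = 12

(-12.0208, -12.0208, 12)


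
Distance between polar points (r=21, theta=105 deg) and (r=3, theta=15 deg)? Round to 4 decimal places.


d = sqrt(r1^2 + r2^2 - 2*r1*r2*cos(t2-t1))
d = sqrt(21^2 + 3^2 - 2*21*3*cos(15-105)) = 21.2132

21.2132


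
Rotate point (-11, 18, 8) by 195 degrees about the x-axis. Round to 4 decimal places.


x' = -11
y' = 18*cos(195) - 8*sin(195) = -15.3161
z' = 18*sin(195) + 8*cos(195) = -12.3861

(-11, -15.3161, -12.3861)


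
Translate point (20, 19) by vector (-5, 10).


Translation: (x+dx, y+dy) = (20+-5, 19+10) = (15, 29)

(15, 29)


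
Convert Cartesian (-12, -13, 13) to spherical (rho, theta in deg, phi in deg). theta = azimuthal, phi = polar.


rho = sqrt((-12)^2 + (-13)^2 + 13^2) = 21.9545
theta = atan2(-13, -12) = 227.2906 deg
phi = acos(13/21.9545) = 53.6914 deg

rho = 21.9545, theta = 227.2906 deg, phi = 53.6914 deg


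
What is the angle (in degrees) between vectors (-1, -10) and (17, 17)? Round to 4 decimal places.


dot = -1*17 + -10*17 = -187
|u| = 10.0499, |v| = 24.0416
cos(angle) = -0.774
angle = 140.7106 degrees

140.7106 degrees


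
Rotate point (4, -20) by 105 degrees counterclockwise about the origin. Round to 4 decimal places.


x' = 4*cos(105) - -20*sin(105) = 18.2832
y' = 4*sin(105) + -20*cos(105) = 9.0401

(18.2832, 9.0401)


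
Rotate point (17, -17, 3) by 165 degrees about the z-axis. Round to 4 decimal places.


x' = 17*cos(165) - -17*sin(165) = -12.0208
y' = 17*sin(165) + -17*cos(165) = 20.8207
z' = 3

(-12.0208, 20.8207, 3)


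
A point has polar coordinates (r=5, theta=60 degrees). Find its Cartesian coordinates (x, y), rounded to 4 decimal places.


x = 5 * cos(60) = 2.5
y = 5 * sin(60) = 4.3301

(2.5, 4.3301)


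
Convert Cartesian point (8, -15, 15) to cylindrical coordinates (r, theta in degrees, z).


r = sqrt(8^2 + (-15)^2) = 17
theta = atan2(-15, 8) = 298.0725 deg
z = 15

r = 17, theta = 298.0725 deg, z = 15


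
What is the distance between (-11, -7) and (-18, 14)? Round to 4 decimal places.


d = sqrt((-18--11)^2 + (14--7)^2) = 22.1359

22.1359


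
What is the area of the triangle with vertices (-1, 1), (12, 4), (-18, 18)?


Area = |x1(y2-y3) + x2(y3-y1) + x3(y1-y2)| / 2
= |-1*(4-18) + 12*(18-1) + -18*(1-4)| / 2
= 136

136


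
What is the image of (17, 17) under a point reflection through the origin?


Reflection through origin: (x, y) -> (-x, -y)
(17, 17) -> (-17, -17)

(-17, -17)


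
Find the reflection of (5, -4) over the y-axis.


Reflection across y-axis: (x, y) -> (-x, y)
(5, -4) -> (-5, -4)

(-5, -4)


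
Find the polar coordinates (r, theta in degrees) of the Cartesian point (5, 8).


r = sqrt(5^2 + 8^2) = 9.434
theta = atan2(8, 5) = 57.9946 degrees

r = 9.434, theta = 57.9946 degrees


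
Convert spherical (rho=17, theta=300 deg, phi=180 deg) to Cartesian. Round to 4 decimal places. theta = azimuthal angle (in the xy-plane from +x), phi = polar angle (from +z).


x = 17 * sin(180) * cos(300) = 0
y = 17 * sin(180) * sin(300) = 0
z = 17 * cos(180) = -17

(0, 0, -17)


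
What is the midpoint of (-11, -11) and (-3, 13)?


Midpoint = ((-11+-3)/2, (-11+13)/2) = (-7, 1)

(-7, 1)


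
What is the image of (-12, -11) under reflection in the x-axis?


Reflection across x-axis: (x, y) -> (x, -y)
(-12, -11) -> (-12, 11)

(-12, 11)


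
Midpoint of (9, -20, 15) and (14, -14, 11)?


Midpoint = ((9+14)/2, (-20+-14)/2, (15+11)/2) = (11.5, -17, 13)

(11.5, -17, 13)


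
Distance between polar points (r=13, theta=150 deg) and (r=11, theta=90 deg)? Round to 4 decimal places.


d = sqrt(r1^2 + r2^2 - 2*r1*r2*cos(t2-t1))
d = sqrt(13^2 + 11^2 - 2*13*11*cos(90-150)) = 12.1244

12.1244


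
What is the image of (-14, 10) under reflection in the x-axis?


Reflection across x-axis: (x, y) -> (x, -y)
(-14, 10) -> (-14, -10)

(-14, -10)


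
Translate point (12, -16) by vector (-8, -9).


Translation: (x+dx, y+dy) = (12+-8, -16+-9) = (4, -25)

(4, -25)


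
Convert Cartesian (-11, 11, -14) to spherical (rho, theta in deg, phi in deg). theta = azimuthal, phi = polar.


rho = sqrt((-11)^2 + 11^2 + (-14)^2) = 20.9284
theta = atan2(11, -11) = 135 deg
phi = acos(-14/20.9284) = 131.9858 deg

rho = 20.9284, theta = 135 deg, phi = 131.9858 deg


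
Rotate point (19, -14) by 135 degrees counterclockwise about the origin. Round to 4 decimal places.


x' = 19*cos(135) - -14*sin(135) = -3.5355
y' = 19*sin(135) + -14*cos(135) = 23.3345

(-3.5355, 23.3345)


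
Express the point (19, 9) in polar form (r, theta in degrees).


r = sqrt(19^2 + 9^2) = 21.0238
theta = atan2(9, 19) = 25.3462 degrees

r = 21.0238, theta = 25.3462 degrees


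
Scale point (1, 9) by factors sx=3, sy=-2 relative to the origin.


Scaling: (x*sx, y*sy) = (1*3, 9*-2) = (3, -18)

(3, -18)


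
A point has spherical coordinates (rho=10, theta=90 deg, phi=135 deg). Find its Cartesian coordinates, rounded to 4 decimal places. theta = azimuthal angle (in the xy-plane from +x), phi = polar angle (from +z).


x = 10 * sin(135) * cos(90) = 0
y = 10 * sin(135) * sin(90) = 7.0711
z = 10 * cos(135) = -7.0711

(0, 7.0711, -7.0711)


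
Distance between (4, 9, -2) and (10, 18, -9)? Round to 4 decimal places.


d = sqrt((10-4)^2 + (18-9)^2 + (-9--2)^2) = 12.8841

12.8841


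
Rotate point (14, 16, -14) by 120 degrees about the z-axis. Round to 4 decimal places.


x' = 14*cos(120) - 16*sin(120) = -20.8564
y' = 14*sin(120) + 16*cos(120) = 4.1244
z' = -14

(-20.8564, 4.1244, -14)


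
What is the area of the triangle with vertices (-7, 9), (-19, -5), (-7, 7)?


Area = |x1(y2-y3) + x2(y3-y1) + x3(y1-y2)| / 2
= |-7*(-5-7) + -19*(7-9) + -7*(9--5)| / 2
= 12

12


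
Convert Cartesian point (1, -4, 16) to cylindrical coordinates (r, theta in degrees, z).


r = sqrt(1^2 + (-4)^2) = 4.1231
theta = atan2(-4, 1) = 284.0362 deg
z = 16

r = 4.1231, theta = 284.0362 deg, z = 16


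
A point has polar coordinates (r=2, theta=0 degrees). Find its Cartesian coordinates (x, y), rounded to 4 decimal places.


x = 2 * cos(0) = 2
y = 2 * sin(0) = 0

(2, 0)


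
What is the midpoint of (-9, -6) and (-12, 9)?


Midpoint = ((-9+-12)/2, (-6+9)/2) = (-10.5, 1.5)

(-10.5, 1.5)


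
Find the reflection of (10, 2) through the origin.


Reflection through origin: (x, y) -> (-x, -y)
(10, 2) -> (-10, -2)

(-10, -2)


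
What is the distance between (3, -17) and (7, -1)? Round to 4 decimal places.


d = sqrt((7-3)^2 + (-1--17)^2) = 16.4924

16.4924


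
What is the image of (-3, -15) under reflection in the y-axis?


Reflection across y-axis: (x, y) -> (-x, y)
(-3, -15) -> (3, -15)

(3, -15)


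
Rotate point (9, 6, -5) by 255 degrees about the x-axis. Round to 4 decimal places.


x' = 9
y' = 6*cos(255) - -5*sin(255) = -6.3825
z' = 6*sin(255) + -5*cos(255) = -4.5015

(9, -6.3825, -4.5015)


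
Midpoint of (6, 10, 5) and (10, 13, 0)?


Midpoint = ((6+10)/2, (10+13)/2, (5+0)/2) = (8, 11.5, 2.5)

(8, 11.5, 2.5)


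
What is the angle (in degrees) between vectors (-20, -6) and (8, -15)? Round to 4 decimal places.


dot = -20*8 + -6*-15 = -70
|u| = 20.8806, |v| = 17
cos(angle) = -0.1972
angle = 101.3732 degrees

101.3732 degrees


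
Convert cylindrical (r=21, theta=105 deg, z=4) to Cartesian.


x = 21 * cos(105) = -5.4352
y = 21 * sin(105) = 20.2844
z = 4

(-5.4352, 20.2844, 4)


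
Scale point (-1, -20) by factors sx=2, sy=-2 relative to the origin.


Scaling: (x*sx, y*sy) = (-1*2, -20*-2) = (-2, 40)

(-2, 40)


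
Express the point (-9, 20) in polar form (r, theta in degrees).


r = sqrt((-9)^2 + 20^2) = 21.9317
theta = atan2(20, -9) = 114.2277 degrees

r = 21.9317, theta = 114.2277 degrees


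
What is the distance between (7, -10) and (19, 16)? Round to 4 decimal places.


d = sqrt((19-7)^2 + (16--10)^2) = 28.6356

28.6356


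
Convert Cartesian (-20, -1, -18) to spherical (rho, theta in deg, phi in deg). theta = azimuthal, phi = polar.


rho = sqrt((-20)^2 + (-1)^2 + (-18)^2) = 26.9258
theta = atan2(-1, -20) = 182.8624 deg
phi = acos(-18/26.9258) = 131.9516 deg

rho = 26.9258, theta = 182.8624 deg, phi = 131.9516 deg


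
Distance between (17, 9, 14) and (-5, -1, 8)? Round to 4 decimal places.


d = sqrt((-5-17)^2 + (-1-9)^2 + (8-14)^2) = 24.8998

24.8998


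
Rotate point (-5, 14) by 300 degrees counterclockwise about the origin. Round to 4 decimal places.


x' = -5*cos(300) - 14*sin(300) = 9.6244
y' = -5*sin(300) + 14*cos(300) = 11.3301

(9.6244, 11.3301)


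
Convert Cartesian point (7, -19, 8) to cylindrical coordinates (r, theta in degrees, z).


r = sqrt(7^2 + (-19)^2) = 20.2485
theta = atan2(-19, 7) = 290.2249 deg
z = 8

r = 20.2485, theta = 290.2249 deg, z = 8


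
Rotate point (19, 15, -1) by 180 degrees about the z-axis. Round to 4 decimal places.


x' = 19*cos(180) - 15*sin(180) = -19
y' = 19*sin(180) + 15*cos(180) = -15
z' = -1

(-19, -15, -1)


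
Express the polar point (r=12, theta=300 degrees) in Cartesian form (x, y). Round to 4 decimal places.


x = 12 * cos(300) = 6
y = 12 * sin(300) = -10.3923

(6, -10.3923)


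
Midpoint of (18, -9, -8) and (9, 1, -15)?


Midpoint = ((18+9)/2, (-9+1)/2, (-8+-15)/2) = (13.5, -4, -11.5)

(13.5, -4, -11.5)


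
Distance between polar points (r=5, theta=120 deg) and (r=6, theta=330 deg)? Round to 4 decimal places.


d = sqrt(r1^2 + r2^2 - 2*r1*r2*cos(t2-t1))
d = sqrt(5^2 + 6^2 - 2*5*6*cos(330-120)) = 10.6283

10.6283


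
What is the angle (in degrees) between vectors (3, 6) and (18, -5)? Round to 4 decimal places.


dot = 3*18 + 6*-5 = 24
|u| = 6.7082, |v| = 18.6815
cos(angle) = 0.1915
angle = 78.9591 degrees

78.9591 degrees


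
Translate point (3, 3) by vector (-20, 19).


Translation: (x+dx, y+dy) = (3+-20, 3+19) = (-17, 22)

(-17, 22)


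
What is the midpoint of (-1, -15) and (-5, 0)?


Midpoint = ((-1+-5)/2, (-15+0)/2) = (-3, -7.5)

(-3, -7.5)


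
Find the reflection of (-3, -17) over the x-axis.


Reflection across x-axis: (x, y) -> (x, -y)
(-3, -17) -> (-3, 17)

(-3, 17)


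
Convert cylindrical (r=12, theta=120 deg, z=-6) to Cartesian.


x = 12 * cos(120) = -6
y = 12 * sin(120) = 10.3923
z = -6

(-6, 10.3923, -6)


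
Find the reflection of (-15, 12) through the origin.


Reflection through origin: (x, y) -> (-x, -y)
(-15, 12) -> (15, -12)

(15, -12)


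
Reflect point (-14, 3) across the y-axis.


Reflection across y-axis: (x, y) -> (-x, y)
(-14, 3) -> (14, 3)

(14, 3)


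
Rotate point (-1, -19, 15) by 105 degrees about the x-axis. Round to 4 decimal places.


x' = -1
y' = -19*cos(105) - 15*sin(105) = -9.5713
z' = -19*sin(105) + 15*cos(105) = -22.2349

(-1, -9.5713, -22.2349)


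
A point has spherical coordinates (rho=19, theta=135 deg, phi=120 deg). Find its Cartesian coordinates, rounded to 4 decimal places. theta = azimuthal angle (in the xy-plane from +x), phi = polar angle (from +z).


x = 19 * sin(120) * cos(135) = -11.6351
y = 19 * sin(120) * sin(135) = 11.6351
z = 19 * cos(120) = -9.5

(-11.6351, 11.6351, -9.5)


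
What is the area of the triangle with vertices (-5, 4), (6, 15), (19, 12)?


Area = |x1(y2-y3) + x2(y3-y1) + x3(y1-y2)| / 2
= |-5*(15-12) + 6*(12-4) + 19*(4-15)| / 2
= 88

88


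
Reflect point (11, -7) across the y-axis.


Reflection across y-axis: (x, y) -> (-x, y)
(11, -7) -> (-11, -7)

(-11, -7)


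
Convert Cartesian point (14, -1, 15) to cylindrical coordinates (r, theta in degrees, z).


r = sqrt(14^2 + (-1)^2) = 14.0357
theta = atan2(-1, 14) = 355.9144 deg
z = 15

r = 14.0357, theta = 355.9144 deg, z = 15


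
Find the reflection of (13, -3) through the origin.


Reflection through origin: (x, y) -> (-x, -y)
(13, -3) -> (-13, 3)

(-13, 3)


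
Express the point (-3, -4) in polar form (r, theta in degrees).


r = sqrt((-3)^2 + (-4)^2) = 5
theta = atan2(-4, -3) = 233.1301 degrees

r = 5, theta = 233.1301 degrees


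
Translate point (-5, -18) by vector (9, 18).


Translation: (x+dx, y+dy) = (-5+9, -18+18) = (4, 0)

(4, 0)


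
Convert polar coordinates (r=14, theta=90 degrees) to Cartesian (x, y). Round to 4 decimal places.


x = 14 * cos(90) = 0
y = 14 * sin(90) = 14

(0, 14)


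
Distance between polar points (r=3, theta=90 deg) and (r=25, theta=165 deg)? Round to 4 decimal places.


d = sqrt(r1^2 + r2^2 - 2*r1*r2*cos(t2-t1))
d = sqrt(3^2 + 25^2 - 2*3*25*cos(165-90)) = 24.3963

24.3963


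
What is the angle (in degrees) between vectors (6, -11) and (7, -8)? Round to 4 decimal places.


dot = 6*7 + -11*-8 = 130
|u| = 12.53, |v| = 10.6301
cos(angle) = 0.976
angle = 12.5755 degrees

12.5755 degrees


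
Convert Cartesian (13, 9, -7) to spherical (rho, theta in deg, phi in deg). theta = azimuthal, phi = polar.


rho = sqrt(13^2 + 9^2 + (-7)^2) = 17.2916
theta = atan2(9, 13) = 34.6952 deg
phi = acos(-7/17.2916) = 113.8799 deg

rho = 17.2916, theta = 34.6952 deg, phi = 113.8799 deg


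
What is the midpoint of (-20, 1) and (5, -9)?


Midpoint = ((-20+5)/2, (1+-9)/2) = (-7.5, -4)

(-7.5, -4)


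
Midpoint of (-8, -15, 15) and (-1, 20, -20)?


Midpoint = ((-8+-1)/2, (-15+20)/2, (15+-20)/2) = (-4.5, 2.5, -2.5)

(-4.5, 2.5, -2.5)


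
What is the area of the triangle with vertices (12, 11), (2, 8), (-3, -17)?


Area = |x1(y2-y3) + x2(y3-y1) + x3(y1-y2)| / 2
= |12*(8--17) + 2*(-17-11) + -3*(11-8)| / 2
= 117.5

117.5


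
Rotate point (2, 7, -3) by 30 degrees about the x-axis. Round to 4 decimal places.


x' = 2
y' = 7*cos(30) - -3*sin(30) = 7.5622
z' = 7*sin(30) + -3*cos(30) = 0.9019

(2, 7.5622, 0.9019)


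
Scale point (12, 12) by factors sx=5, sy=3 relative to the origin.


Scaling: (x*sx, y*sy) = (12*5, 12*3) = (60, 36)

(60, 36)


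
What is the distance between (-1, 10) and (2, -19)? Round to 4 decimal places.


d = sqrt((2--1)^2 + (-19-10)^2) = 29.1548

29.1548


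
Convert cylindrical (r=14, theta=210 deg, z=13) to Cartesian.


x = 14 * cos(210) = -12.1244
y = 14 * sin(210) = -7
z = 13

(-12.1244, -7, 13)


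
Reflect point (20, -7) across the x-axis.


Reflection across x-axis: (x, y) -> (x, -y)
(20, -7) -> (20, 7)

(20, 7)


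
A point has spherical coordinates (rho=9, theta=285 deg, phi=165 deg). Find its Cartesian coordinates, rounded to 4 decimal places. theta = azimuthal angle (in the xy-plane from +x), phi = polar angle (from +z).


x = 9 * sin(165) * cos(285) = 0.6029
y = 9 * sin(165) * sin(285) = -2.25
z = 9 * cos(165) = -8.6933

(0.6029, -2.25, -8.6933)


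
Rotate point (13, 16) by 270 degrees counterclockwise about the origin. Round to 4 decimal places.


x' = 13*cos(270) - 16*sin(270) = 16
y' = 13*sin(270) + 16*cos(270) = -13

(16, -13)


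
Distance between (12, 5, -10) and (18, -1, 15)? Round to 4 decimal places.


d = sqrt((18-12)^2 + (-1-5)^2 + (15--10)^2) = 26.4008

26.4008


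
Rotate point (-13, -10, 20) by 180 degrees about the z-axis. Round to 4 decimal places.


x' = -13*cos(180) - -10*sin(180) = 13
y' = -13*sin(180) + -10*cos(180) = 10
z' = 20

(13, 10, 20)


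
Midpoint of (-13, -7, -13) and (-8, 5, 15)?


Midpoint = ((-13+-8)/2, (-7+5)/2, (-13+15)/2) = (-10.5, -1, 1)

(-10.5, -1, 1)


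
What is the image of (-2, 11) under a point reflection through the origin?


Reflection through origin: (x, y) -> (-x, -y)
(-2, 11) -> (2, -11)

(2, -11)


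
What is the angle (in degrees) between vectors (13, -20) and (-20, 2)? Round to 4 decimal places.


dot = 13*-20 + -20*2 = -300
|u| = 23.8537, |v| = 20.0998
cos(angle) = -0.6257
angle = 128.7345 degrees

128.7345 degrees


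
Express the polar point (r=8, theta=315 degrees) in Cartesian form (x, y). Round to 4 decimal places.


x = 8 * cos(315) = 5.6569
y = 8 * sin(315) = -5.6569

(5.6569, -5.6569)


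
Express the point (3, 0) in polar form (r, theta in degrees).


r = sqrt(3^2 + 0^2) = 3
theta = atan2(0, 3) = 0 degrees

r = 3, theta = 0 degrees


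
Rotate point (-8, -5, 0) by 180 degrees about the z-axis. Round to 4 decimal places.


x' = -8*cos(180) - -5*sin(180) = 8
y' = -8*sin(180) + -5*cos(180) = 5
z' = 0

(8, 5, 0)


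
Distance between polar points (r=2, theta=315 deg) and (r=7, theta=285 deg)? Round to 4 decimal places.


d = sqrt(r1^2 + r2^2 - 2*r1*r2*cos(t2-t1))
d = sqrt(2^2 + 7^2 - 2*2*7*cos(285-315)) = 5.362

5.362


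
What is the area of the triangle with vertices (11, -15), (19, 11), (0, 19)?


Area = |x1(y2-y3) + x2(y3-y1) + x3(y1-y2)| / 2
= |11*(11-19) + 19*(19--15) + 0*(-15-11)| / 2
= 279

279


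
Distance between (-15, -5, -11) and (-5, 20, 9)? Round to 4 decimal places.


d = sqrt((-5--15)^2 + (20--5)^2 + (9--11)^2) = 33.541

33.541


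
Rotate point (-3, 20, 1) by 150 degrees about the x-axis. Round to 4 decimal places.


x' = -3
y' = 20*cos(150) - 1*sin(150) = -17.8205
z' = 20*sin(150) + 1*cos(150) = 9.134

(-3, -17.8205, 9.134)


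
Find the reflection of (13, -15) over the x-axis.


Reflection across x-axis: (x, y) -> (x, -y)
(13, -15) -> (13, 15)

(13, 15)


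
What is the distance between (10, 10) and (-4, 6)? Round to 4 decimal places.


d = sqrt((-4-10)^2 + (6-10)^2) = 14.5602

14.5602


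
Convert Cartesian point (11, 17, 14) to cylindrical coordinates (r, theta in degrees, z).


r = sqrt(11^2 + 17^2) = 20.2485
theta = atan2(17, 11) = 57.0948 deg
z = 14

r = 20.2485, theta = 57.0948 deg, z = 14


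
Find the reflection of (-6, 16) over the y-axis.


Reflection across y-axis: (x, y) -> (-x, y)
(-6, 16) -> (6, 16)

(6, 16)


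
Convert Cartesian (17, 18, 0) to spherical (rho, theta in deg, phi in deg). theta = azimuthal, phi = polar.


rho = sqrt(17^2 + 18^2 + 0^2) = 24.7588
theta = atan2(18, 17) = 46.6366 deg
phi = acos(0/24.7588) = 90 deg

rho = 24.7588, theta = 46.6366 deg, phi = 90 deg


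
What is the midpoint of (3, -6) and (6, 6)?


Midpoint = ((3+6)/2, (-6+6)/2) = (4.5, 0)

(4.5, 0)


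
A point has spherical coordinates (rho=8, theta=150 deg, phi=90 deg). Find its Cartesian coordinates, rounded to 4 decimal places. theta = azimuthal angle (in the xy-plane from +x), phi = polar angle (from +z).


x = 8 * sin(90) * cos(150) = -6.9282
y = 8 * sin(90) * sin(150) = 4
z = 8 * cos(90) = 0

(-6.9282, 4, 0)


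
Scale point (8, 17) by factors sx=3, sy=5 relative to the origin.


Scaling: (x*sx, y*sy) = (8*3, 17*5) = (24, 85)

(24, 85)


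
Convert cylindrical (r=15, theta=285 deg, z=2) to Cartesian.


x = 15 * cos(285) = 3.8823
y = 15 * sin(285) = -14.4889
z = 2

(3.8823, -14.4889, 2)


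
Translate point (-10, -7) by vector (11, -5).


Translation: (x+dx, y+dy) = (-10+11, -7+-5) = (1, -12)

(1, -12)


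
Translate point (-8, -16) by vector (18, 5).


Translation: (x+dx, y+dy) = (-8+18, -16+5) = (10, -11)

(10, -11)


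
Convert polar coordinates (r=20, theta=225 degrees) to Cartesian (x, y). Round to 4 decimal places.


x = 20 * cos(225) = -14.1421
y = 20 * sin(225) = -14.1421

(-14.1421, -14.1421)


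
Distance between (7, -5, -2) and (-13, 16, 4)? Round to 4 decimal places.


d = sqrt((-13-7)^2 + (16--5)^2 + (4--2)^2) = 29.6142

29.6142


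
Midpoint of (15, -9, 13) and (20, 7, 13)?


Midpoint = ((15+20)/2, (-9+7)/2, (13+13)/2) = (17.5, -1, 13)

(17.5, -1, 13)


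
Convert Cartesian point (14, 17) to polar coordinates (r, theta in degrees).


r = sqrt(14^2 + 17^2) = 22.0227
theta = atan2(17, 14) = 50.5275 degrees

r = 22.0227, theta = 50.5275 degrees


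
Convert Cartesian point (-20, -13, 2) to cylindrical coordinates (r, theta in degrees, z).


r = sqrt((-20)^2 + (-13)^2) = 23.8537
theta = atan2(-13, -20) = 213.0239 deg
z = 2

r = 23.8537, theta = 213.0239 deg, z = 2


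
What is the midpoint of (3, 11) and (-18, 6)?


Midpoint = ((3+-18)/2, (11+6)/2) = (-7.5, 8.5)

(-7.5, 8.5)


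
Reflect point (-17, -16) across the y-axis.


Reflection across y-axis: (x, y) -> (-x, y)
(-17, -16) -> (17, -16)

(17, -16)


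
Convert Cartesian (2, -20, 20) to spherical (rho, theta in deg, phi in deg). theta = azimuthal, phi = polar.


rho = sqrt(2^2 + (-20)^2 + 20^2) = 28.3549
theta = atan2(-20, 2) = 275.7106 deg
phi = acos(20/28.3549) = 45.1425 deg

rho = 28.3549, theta = 275.7106 deg, phi = 45.1425 deg


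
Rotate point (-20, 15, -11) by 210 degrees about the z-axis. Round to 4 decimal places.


x' = -20*cos(210) - 15*sin(210) = 24.8205
y' = -20*sin(210) + 15*cos(210) = -2.9904
z' = -11

(24.8205, -2.9904, -11)


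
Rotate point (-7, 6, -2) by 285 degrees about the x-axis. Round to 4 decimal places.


x' = -7
y' = 6*cos(285) - -2*sin(285) = -0.3789
z' = 6*sin(285) + -2*cos(285) = -6.3132

(-7, -0.3789, -6.3132)


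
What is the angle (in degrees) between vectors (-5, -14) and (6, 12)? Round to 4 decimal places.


dot = -5*6 + -14*12 = -198
|u| = 14.8661, |v| = 13.4164
cos(angle) = -0.9927
angle = 173.0888 degrees

173.0888 degrees


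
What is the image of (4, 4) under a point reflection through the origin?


Reflection through origin: (x, y) -> (-x, -y)
(4, 4) -> (-4, -4)

(-4, -4)


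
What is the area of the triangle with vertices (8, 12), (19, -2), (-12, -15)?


Area = |x1(y2-y3) + x2(y3-y1) + x3(y1-y2)| / 2
= |8*(-2--15) + 19*(-15-12) + -12*(12--2)| / 2
= 288.5

288.5


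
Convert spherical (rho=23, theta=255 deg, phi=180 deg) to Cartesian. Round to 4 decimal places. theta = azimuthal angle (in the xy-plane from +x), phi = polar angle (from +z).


x = 23 * sin(180) * cos(255) = 0
y = 23 * sin(180) * sin(255) = 0
z = 23 * cos(180) = -23

(0, 0, -23)


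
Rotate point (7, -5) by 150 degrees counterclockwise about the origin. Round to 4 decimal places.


x' = 7*cos(150) - -5*sin(150) = -3.5622
y' = 7*sin(150) + -5*cos(150) = 7.8301

(-3.5622, 7.8301)


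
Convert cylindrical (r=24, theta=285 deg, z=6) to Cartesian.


x = 24 * cos(285) = 6.2117
y = 24 * sin(285) = -23.1822
z = 6

(6.2117, -23.1822, 6)


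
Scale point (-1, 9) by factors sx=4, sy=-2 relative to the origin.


Scaling: (x*sx, y*sy) = (-1*4, 9*-2) = (-4, -18)

(-4, -18)


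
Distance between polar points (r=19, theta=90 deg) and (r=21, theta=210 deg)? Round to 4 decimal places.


d = sqrt(r1^2 + r2^2 - 2*r1*r2*cos(t2-t1))
d = sqrt(19^2 + 21^2 - 2*19*21*cos(210-90)) = 34.6554

34.6554


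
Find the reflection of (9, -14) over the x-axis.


Reflection across x-axis: (x, y) -> (x, -y)
(9, -14) -> (9, 14)

(9, 14)


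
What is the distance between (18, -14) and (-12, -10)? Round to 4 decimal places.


d = sqrt((-12-18)^2 + (-10--14)^2) = 30.2655

30.2655


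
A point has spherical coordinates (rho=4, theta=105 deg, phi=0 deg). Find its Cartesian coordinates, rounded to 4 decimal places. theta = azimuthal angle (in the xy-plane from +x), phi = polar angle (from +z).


x = 4 * sin(0) * cos(105) = 0
y = 4 * sin(0) * sin(105) = 0
z = 4 * cos(0) = 4

(0, 0, 4)


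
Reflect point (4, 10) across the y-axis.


Reflection across y-axis: (x, y) -> (-x, y)
(4, 10) -> (-4, 10)

(-4, 10)


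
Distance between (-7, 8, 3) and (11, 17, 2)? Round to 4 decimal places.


d = sqrt((11--7)^2 + (17-8)^2 + (2-3)^2) = 20.1494

20.1494


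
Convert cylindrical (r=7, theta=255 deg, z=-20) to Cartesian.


x = 7 * cos(255) = -1.8117
y = 7 * sin(255) = -6.7615
z = -20

(-1.8117, -6.7615, -20)


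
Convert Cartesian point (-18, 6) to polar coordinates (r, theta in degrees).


r = sqrt((-18)^2 + 6^2) = 18.9737
theta = atan2(6, -18) = 161.5651 degrees

r = 18.9737, theta = 161.5651 degrees


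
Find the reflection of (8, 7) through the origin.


Reflection through origin: (x, y) -> (-x, -y)
(8, 7) -> (-8, -7)

(-8, -7)


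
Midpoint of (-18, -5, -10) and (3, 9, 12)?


Midpoint = ((-18+3)/2, (-5+9)/2, (-10+12)/2) = (-7.5, 2, 1)

(-7.5, 2, 1)


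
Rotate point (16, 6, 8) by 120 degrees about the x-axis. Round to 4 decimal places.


x' = 16
y' = 6*cos(120) - 8*sin(120) = -9.9282
z' = 6*sin(120) + 8*cos(120) = 1.1962

(16, -9.9282, 1.1962)


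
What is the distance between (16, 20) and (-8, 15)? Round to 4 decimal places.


d = sqrt((-8-16)^2 + (15-20)^2) = 24.5153

24.5153


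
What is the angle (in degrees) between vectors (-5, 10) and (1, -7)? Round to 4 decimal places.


dot = -5*1 + 10*-7 = -75
|u| = 11.1803, |v| = 7.0711
cos(angle) = -0.9487
angle = 161.5651 degrees

161.5651 degrees


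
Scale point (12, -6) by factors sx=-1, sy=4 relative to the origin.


Scaling: (x*sx, y*sy) = (12*-1, -6*4) = (-12, -24)

(-12, -24)


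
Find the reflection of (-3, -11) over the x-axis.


Reflection across x-axis: (x, y) -> (x, -y)
(-3, -11) -> (-3, 11)

(-3, 11)


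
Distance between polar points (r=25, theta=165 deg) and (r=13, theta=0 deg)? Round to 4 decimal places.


d = sqrt(r1^2 + r2^2 - 2*r1*r2*cos(t2-t1))
d = sqrt(25^2 + 13^2 - 2*25*13*cos(0-165)) = 37.7075

37.7075


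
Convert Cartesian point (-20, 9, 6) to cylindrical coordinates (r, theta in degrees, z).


r = sqrt((-20)^2 + 9^2) = 21.9317
theta = atan2(9, -20) = 155.7723 deg
z = 6

r = 21.9317, theta = 155.7723 deg, z = 6


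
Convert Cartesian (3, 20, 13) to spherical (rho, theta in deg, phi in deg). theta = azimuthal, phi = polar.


rho = sqrt(3^2 + 20^2 + 13^2) = 24.0416
theta = atan2(20, 3) = 81.4692 deg
phi = acos(13/24.0416) = 57.2667 deg

rho = 24.0416, theta = 81.4692 deg, phi = 57.2667 deg


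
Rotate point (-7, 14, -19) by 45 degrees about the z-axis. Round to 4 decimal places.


x' = -7*cos(45) - 14*sin(45) = -14.8492
y' = -7*sin(45) + 14*cos(45) = 4.9497
z' = -19

(-14.8492, 4.9497, -19)


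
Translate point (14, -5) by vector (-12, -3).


Translation: (x+dx, y+dy) = (14+-12, -5+-3) = (2, -8)

(2, -8)


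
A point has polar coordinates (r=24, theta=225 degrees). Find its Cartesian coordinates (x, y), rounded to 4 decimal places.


x = 24 * cos(225) = -16.9706
y = 24 * sin(225) = -16.9706

(-16.9706, -16.9706)


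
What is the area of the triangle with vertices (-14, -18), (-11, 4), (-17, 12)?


Area = |x1(y2-y3) + x2(y3-y1) + x3(y1-y2)| / 2
= |-14*(4-12) + -11*(12--18) + -17*(-18-4)| / 2
= 78

78


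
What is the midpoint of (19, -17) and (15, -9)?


Midpoint = ((19+15)/2, (-17+-9)/2) = (17, -13)

(17, -13)


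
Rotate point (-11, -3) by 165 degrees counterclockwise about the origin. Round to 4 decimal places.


x' = -11*cos(165) - -3*sin(165) = 11.4016
y' = -11*sin(165) + -3*cos(165) = 0.0508

(11.4016, 0.0508)


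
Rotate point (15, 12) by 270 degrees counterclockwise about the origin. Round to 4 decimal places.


x' = 15*cos(270) - 12*sin(270) = 12
y' = 15*sin(270) + 12*cos(270) = -15

(12, -15)


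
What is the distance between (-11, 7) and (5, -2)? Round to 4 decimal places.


d = sqrt((5--11)^2 + (-2-7)^2) = 18.3576

18.3576


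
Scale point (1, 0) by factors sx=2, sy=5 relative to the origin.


Scaling: (x*sx, y*sy) = (1*2, 0*5) = (2, 0)

(2, 0)


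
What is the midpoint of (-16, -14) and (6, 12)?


Midpoint = ((-16+6)/2, (-14+12)/2) = (-5, -1)

(-5, -1)


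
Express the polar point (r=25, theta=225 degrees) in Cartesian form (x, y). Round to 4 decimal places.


x = 25 * cos(225) = -17.6777
y = 25 * sin(225) = -17.6777

(-17.6777, -17.6777)


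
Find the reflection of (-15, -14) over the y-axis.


Reflection across y-axis: (x, y) -> (-x, y)
(-15, -14) -> (15, -14)

(15, -14)


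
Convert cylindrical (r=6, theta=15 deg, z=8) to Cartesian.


x = 6 * cos(15) = 5.7956
y = 6 * sin(15) = 1.5529
z = 8

(5.7956, 1.5529, 8)


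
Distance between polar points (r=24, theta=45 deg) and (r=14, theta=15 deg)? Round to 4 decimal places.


d = sqrt(r1^2 + r2^2 - 2*r1*r2*cos(t2-t1))
d = sqrt(24^2 + 14^2 - 2*24*14*cos(15-45)) = 13.7852

13.7852


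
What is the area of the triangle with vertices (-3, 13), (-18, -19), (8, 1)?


Area = |x1(y2-y3) + x2(y3-y1) + x3(y1-y2)| / 2
= |-3*(-19-1) + -18*(1-13) + 8*(13--19)| / 2
= 266

266


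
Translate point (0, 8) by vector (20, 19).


Translation: (x+dx, y+dy) = (0+20, 8+19) = (20, 27)

(20, 27)


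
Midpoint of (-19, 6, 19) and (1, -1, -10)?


Midpoint = ((-19+1)/2, (6+-1)/2, (19+-10)/2) = (-9, 2.5, 4.5)

(-9, 2.5, 4.5)


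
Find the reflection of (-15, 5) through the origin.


Reflection through origin: (x, y) -> (-x, -y)
(-15, 5) -> (15, -5)

(15, -5)


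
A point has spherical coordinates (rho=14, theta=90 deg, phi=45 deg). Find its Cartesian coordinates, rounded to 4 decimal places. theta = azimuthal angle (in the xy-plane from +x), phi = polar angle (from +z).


x = 14 * sin(45) * cos(90) = 0
y = 14 * sin(45) * sin(90) = 9.8995
z = 14 * cos(45) = 9.8995

(0, 9.8995, 9.8995)


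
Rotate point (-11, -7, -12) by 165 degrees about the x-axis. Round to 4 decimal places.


x' = -11
y' = -7*cos(165) - -12*sin(165) = 9.8673
z' = -7*sin(165) + -12*cos(165) = 9.7794

(-11, 9.8673, 9.7794)


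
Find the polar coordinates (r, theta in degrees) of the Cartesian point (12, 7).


r = sqrt(12^2 + 7^2) = 13.8924
theta = atan2(7, 12) = 30.2564 degrees

r = 13.8924, theta = 30.2564 degrees


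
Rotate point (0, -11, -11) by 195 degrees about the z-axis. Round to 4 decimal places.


x' = 0*cos(195) - -11*sin(195) = -2.847
y' = 0*sin(195) + -11*cos(195) = 10.6252
z' = -11

(-2.847, 10.6252, -11)


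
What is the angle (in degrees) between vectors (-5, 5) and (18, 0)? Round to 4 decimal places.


dot = -5*18 + 5*0 = -90
|u| = 7.0711, |v| = 18
cos(angle) = -0.7071
angle = 135 degrees

135 degrees


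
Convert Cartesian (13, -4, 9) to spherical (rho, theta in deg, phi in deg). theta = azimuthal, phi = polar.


rho = sqrt(13^2 + (-4)^2 + 9^2) = 16.3095
theta = atan2(-4, 13) = 342.8973 deg
phi = acos(9/16.3095) = 56.5077 deg

rho = 16.3095, theta = 342.8973 deg, phi = 56.5077 deg


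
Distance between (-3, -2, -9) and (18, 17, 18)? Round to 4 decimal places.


d = sqrt((18--3)^2 + (17--2)^2 + (18--9)^2) = 39.128

39.128


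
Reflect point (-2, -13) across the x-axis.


Reflection across x-axis: (x, y) -> (x, -y)
(-2, -13) -> (-2, 13)

(-2, 13)


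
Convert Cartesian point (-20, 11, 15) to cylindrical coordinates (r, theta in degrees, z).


r = sqrt((-20)^2 + 11^2) = 22.8254
theta = atan2(11, -20) = 151.1892 deg
z = 15

r = 22.8254, theta = 151.1892 deg, z = 15


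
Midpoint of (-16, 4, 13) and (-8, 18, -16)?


Midpoint = ((-16+-8)/2, (4+18)/2, (13+-16)/2) = (-12, 11, -1.5)

(-12, 11, -1.5)


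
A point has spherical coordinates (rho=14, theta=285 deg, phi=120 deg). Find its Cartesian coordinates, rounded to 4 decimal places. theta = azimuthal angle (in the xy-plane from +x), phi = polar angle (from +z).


x = 14 * sin(120) * cos(285) = 3.138
y = 14 * sin(120) * sin(285) = -11.7112
z = 14 * cos(120) = -7

(3.138, -11.7112, -7)


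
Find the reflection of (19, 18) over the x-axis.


Reflection across x-axis: (x, y) -> (x, -y)
(19, 18) -> (19, -18)

(19, -18)


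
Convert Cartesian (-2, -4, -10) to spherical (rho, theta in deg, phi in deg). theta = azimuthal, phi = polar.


rho = sqrt((-2)^2 + (-4)^2 + (-10)^2) = 10.9545
theta = atan2(-4, -2) = 243.4349 deg
phi = acos(-10/10.9545) = 155.9052 deg

rho = 10.9545, theta = 243.4349 deg, phi = 155.9052 deg


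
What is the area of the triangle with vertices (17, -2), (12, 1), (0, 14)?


Area = |x1(y2-y3) + x2(y3-y1) + x3(y1-y2)| / 2
= |17*(1-14) + 12*(14--2) + 0*(-2-1)| / 2
= 14.5

14.5


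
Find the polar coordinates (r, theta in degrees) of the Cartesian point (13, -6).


r = sqrt(13^2 + (-6)^2) = 14.3178
theta = atan2(-6, 13) = 335.2249 degrees

r = 14.3178, theta = 335.2249 degrees


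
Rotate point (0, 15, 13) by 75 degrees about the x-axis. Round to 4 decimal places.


x' = 0
y' = 15*cos(75) - 13*sin(75) = -8.6748
z' = 15*sin(75) + 13*cos(75) = 17.8535

(0, -8.6748, 17.8535)


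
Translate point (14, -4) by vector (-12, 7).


Translation: (x+dx, y+dy) = (14+-12, -4+7) = (2, 3)

(2, 3)


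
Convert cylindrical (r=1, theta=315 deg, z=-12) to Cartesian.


x = 1 * cos(315) = 0.7071
y = 1 * sin(315) = -0.7071
z = -12

(0.7071, -0.7071, -12)


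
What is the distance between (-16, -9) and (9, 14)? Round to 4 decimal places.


d = sqrt((9--16)^2 + (14--9)^2) = 33.9706

33.9706


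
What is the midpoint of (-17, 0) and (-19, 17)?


Midpoint = ((-17+-19)/2, (0+17)/2) = (-18, 8.5)

(-18, 8.5)


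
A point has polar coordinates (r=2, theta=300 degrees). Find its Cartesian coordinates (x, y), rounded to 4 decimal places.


x = 2 * cos(300) = 1
y = 2 * sin(300) = -1.7321

(1, -1.7321)


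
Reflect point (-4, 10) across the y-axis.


Reflection across y-axis: (x, y) -> (-x, y)
(-4, 10) -> (4, 10)

(4, 10)


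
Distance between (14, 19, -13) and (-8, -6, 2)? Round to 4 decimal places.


d = sqrt((-8-14)^2 + (-6-19)^2 + (2--13)^2) = 36.524

36.524


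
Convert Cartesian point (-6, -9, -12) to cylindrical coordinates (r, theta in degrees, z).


r = sqrt((-6)^2 + (-9)^2) = 10.8167
theta = atan2(-9, -6) = 236.3099 deg
z = -12

r = 10.8167, theta = 236.3099 deg, z = -12
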